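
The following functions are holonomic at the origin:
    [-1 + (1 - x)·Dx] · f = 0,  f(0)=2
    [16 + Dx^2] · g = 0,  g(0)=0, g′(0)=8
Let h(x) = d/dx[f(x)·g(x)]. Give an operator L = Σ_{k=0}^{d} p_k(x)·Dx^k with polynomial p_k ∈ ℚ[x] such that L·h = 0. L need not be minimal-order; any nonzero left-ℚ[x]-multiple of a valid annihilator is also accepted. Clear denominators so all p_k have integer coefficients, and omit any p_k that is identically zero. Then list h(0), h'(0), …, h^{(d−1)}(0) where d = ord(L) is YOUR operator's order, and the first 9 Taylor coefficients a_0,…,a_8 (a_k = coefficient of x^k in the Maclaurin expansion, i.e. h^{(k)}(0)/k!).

L = (14 - 32·x + 16·x^2) + (-2 + 2·x)·Dx + (1 - 2·x + x^2)·Dx^2  (order 2).
h: a_k = 16, 32, -80, -320/3, 112/3, 224/5, -1744/45, -13952/315, -1072/45, …
ICs: h(0) = 16, h′(0) = 32.

f: a_k = 2, 2, 2, 2, 2, 2, 2, 2, 2, …
g: a_k = 0, 8, 0, -64/3, 0, 256/15, 0, -2048/315, 0, …
f·g: L₀ = L_f ⊗_s L_g, ord ≤ 1·2.
Differentiate: ansatz ord ≤ ord L₀ ⇒ L.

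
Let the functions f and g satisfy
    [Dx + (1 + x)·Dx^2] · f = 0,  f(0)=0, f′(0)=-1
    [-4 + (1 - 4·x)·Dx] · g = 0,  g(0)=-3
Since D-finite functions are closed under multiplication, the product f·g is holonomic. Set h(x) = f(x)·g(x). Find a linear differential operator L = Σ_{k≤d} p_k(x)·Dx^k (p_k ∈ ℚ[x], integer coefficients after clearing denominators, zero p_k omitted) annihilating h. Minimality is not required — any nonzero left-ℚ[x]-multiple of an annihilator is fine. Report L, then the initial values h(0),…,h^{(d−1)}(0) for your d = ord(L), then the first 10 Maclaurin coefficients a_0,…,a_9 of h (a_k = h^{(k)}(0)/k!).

L = 4 + (7 + 12·x)·Dx + (-1 + 3·x + 4·x^2)·Dx^2  (order 2).
h: a_k = 0, 3, 21/2, 43, 685/4, 3428/5, 27419/10, 383881/35, 12284087/280, 36852331/210, …
ICs: h(0) = 0, h′(0) = 3.

f: a_k = 0, -1, 1/2, -1/3, 1/4, -1/5, 1/6, -1/7, 1/8, -1/9, …
g: a_k = -3, -12, -48, -192, -768, -3072, -12288, -49152, -196608, -786432, …
Product ⇒ symmetric product L₀, ord ≤ 2.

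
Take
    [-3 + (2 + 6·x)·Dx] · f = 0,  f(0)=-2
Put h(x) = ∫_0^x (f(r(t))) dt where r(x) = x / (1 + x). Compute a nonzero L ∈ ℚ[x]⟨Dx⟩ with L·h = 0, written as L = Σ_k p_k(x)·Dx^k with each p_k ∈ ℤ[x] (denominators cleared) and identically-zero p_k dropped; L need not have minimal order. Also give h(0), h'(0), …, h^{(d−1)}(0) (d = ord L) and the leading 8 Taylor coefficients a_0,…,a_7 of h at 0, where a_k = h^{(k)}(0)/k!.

f: a_k = -2, -3, 9/4, -27/8, 405/64, -1701/128, 15309/512, -72171/1024, …
Change of var in L_f (x↦r) gives L₀.
h=∫₀ˣh₀: take L = L₀·Dx.
L = -3·Dx + (2 + 10·x + 8·x^2)·Dx^2  (order 2).
h: a_k = 0, -2, -3/2, 7/4, -87/32, 1677/320, -3023/256, 106305/3584, …
ICs: h(0) = 0, h′(0) = -2.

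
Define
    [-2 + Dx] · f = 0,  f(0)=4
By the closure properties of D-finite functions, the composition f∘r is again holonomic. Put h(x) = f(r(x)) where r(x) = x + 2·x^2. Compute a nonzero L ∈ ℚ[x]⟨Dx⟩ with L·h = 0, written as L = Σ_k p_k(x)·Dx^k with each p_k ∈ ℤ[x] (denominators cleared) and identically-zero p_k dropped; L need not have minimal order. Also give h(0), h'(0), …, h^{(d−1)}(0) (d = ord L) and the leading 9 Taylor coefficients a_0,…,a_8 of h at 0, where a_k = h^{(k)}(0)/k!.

L = (-2 - 8·x) + Dx  (order 1).
h: a_k = 4, 8, 24, 112/3, 200/3, 432/5, 5296/45, 41696/315, 15832/105, …
ICs: h(0) = 4.

f: a_k = 4, 8, 8, 16/3, 8/3, 16/15, 16/45, 32/315, 8/315, …
L₀ from L_f via x↦r, Dx↦r'^{-1}Dx.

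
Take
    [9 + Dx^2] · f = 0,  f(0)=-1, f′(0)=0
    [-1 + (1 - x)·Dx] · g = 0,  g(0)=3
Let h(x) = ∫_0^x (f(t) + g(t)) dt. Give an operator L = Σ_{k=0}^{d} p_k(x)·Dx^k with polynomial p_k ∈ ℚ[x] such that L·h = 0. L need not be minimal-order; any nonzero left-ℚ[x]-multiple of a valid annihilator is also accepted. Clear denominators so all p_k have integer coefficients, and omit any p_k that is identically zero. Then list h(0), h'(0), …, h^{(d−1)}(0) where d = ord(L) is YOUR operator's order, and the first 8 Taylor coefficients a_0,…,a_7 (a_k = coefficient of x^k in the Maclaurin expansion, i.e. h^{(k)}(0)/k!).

f: a_k = -1, 0, 9/2, 0, -27/8, 0, 81/80, 0, …
g: a_k = 3, 3, 3, 3, 3, 3, 3, 3, …
Weyl lclm of L_f,L_g ⇒ L₀ (ord ≤ 3).
h=∫₀ˣh₀: take L = L₀·Dx.
L = (-135 + 162·x - 81·x^2)·Dx + (99 - 261·x + 243·x^2 - 81·x^3)·Dx^2 + (-15 + 18·x - 9·x^2)·Dx^3 + (11 - 29·x + 27·x^2 - 9·x^3)·Dx^4  (order 4).
h: a_k = 0, 2, 3/2, 5/2, 3/4, -3/40, 1/2, 321/560, …
ICs: h(0) = 0, h′(0) = 2, h′′(0) = 3, h′′′(0) = 15.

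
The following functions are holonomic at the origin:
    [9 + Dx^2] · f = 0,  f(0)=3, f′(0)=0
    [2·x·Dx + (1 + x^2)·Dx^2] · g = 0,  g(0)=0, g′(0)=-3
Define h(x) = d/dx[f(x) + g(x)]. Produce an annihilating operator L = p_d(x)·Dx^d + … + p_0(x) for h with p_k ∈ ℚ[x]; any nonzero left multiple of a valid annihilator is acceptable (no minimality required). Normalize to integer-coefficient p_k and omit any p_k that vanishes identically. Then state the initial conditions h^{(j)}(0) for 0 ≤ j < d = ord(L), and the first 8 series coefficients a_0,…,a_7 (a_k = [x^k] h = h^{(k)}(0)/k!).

L = (-54·x + 540·x^3 + 162·x^5) + (63 + 279·x^2 + 297·x^4 + 81·x^6)·Dx + (-6·x + 60·x^3 + 18·x^5)·Dx^2 + (7 + 31·x^2 + 33·x^4 + 9·x^6)·Dx^3  (order 3).
h: a_k = -3, -27, 3, 81/2, -3, -729/40, 3, 2187/560, …
ICs: h(0) = -3, h′(0) = -27, h′′(0) = 6.

f: a_k = 3, 0, -27/2, 0, 81/8, 0, -243/80, 0, …
g: a_k = 0, -3, 0, 1, 0, -3/5, 0, 3/7, …
f+g: L₀ = lclm(L_f,L_g), ord ≤ 2+2.
Derive L from L₀ (diff closure).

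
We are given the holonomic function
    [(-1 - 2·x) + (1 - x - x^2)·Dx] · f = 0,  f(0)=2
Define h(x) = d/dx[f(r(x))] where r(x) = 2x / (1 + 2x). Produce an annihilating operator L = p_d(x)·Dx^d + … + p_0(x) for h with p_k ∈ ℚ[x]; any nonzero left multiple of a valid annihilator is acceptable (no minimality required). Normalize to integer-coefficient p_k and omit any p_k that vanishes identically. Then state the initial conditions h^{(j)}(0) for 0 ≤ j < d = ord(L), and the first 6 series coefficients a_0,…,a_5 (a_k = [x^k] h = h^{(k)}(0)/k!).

f: a_k = 2, 2, 4, 6, 10, 16, …
Change of var in L_f (x↦r) gives L₀.
h₀' ⇒ L via d/dx closure of L₀.
L = (4 + 24·x + 96·x^2 + 96·x^3) + (-1 - 10·x - 24·x^2 + 8·x^3 + 48·x^4)·Dx  (order 1).
h: a_k = 4, 16, 0, 128, -320, 1536, …
ICs: h(0) = 4.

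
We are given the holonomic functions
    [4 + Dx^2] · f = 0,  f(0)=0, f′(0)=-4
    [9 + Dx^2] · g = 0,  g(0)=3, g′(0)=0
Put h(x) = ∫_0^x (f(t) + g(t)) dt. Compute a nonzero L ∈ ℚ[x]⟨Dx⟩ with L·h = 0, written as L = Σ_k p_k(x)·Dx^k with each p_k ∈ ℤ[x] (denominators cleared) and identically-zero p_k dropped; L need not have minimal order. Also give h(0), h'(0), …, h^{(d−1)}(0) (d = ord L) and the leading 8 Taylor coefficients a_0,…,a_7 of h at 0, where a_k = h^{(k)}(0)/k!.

L = 36·Dx + 13·Dx^3 + Dx^5  (order 5).
h: a_k = 0, 3, -2, -9/2, 2/3, 81/40, -4/45, -243/560, …
ICs: h(0) = 0, h′(0) = 3, h′′(0) = -4, h′′′(0) = -27, h′′′′(0) = 16.

f: a_k = 0, -4, 0, 8/3, 0, -8/15, 0, 16/315, …
g: a_k = 3, 0, -27/2, 0, 81/8, 0, -243/80, 0, …
Weyl lclm of L_f,L_g ⇒ L₀ (ord ≤ 4).
h=∫h₀ ⇒ L = L₀·Dx.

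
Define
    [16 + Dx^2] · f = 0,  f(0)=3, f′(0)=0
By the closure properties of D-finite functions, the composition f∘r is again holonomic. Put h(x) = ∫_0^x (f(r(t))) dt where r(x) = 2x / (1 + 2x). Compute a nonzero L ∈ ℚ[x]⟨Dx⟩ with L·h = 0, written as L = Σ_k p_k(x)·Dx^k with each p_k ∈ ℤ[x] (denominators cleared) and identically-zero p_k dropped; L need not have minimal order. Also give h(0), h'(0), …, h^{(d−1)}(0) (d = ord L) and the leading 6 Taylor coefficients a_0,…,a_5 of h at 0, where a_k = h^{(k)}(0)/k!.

L = 64·Dx + (4 + 24·x + 48·x^2 + 32·x^3)·Dx^2 + (1 + 8·x + 24·x^2 + 32·x^3 + 16·x^4)·Dx^3  (order 3).
h: a_k = 0, 3, 0, -32, 96, -128, …
ICs: h(0) = 0, h′(0) = 3, h′′(0) = 0.

f: a_k = 3, 0, -24, 0, 32, 0, …
L₀ from L_f via x↦r, Dx↦r'^{-1}Dx.
∫: right-multiply L₀ by Dx.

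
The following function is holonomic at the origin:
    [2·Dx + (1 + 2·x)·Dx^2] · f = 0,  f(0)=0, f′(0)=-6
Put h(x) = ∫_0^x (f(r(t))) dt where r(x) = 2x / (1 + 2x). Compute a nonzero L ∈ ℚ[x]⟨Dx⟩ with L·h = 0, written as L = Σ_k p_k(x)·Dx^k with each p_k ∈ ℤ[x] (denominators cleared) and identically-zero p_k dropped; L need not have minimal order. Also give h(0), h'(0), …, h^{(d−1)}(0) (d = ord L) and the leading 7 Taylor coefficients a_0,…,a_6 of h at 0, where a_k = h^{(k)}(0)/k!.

f: a_k = 0, -6, 6, -8, 12, -96/5, 32, …
h₀=f(r): pull back L_f along r ⇒ L₀.
Integrate: L := L₀·Dx.
L = (8 + 24·x)·Dx^2 + (1 + 8·x + 12·x^2)·Dx^3  (order 3).
h: a_k = 0, 0, -6, 16, -52, 192, -3872/5, …
ICs: h(0) = 0, h′(0) = 0, h′′(0) = -12.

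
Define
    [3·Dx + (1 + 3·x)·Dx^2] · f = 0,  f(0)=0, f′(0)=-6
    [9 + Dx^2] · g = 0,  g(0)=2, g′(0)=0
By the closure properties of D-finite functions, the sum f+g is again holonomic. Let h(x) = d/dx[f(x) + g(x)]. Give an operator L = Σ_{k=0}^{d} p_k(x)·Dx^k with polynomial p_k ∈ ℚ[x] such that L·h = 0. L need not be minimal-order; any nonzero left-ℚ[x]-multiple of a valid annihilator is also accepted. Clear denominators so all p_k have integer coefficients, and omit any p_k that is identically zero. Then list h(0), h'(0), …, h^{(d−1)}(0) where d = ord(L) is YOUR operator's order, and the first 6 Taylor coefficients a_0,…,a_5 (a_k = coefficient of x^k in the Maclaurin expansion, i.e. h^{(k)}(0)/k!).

L = (63 + 54·x + 81·x^2) + (9 + 45·x + 81·x^2 + 81·x^3)·Dx + (7 + 6·x + 9·x^2)·Dx^2 + (1 + 5·x + 9·x^2 + 9·x^3)·Dx^3  (order 3).
h: a_k = -6, 0, -54, 189, -486, 28917/20, …
ICs: h(0) = -6, h′(0) = 0, h′′(0) = -108.

f: a_k = 0, -6, 9, -18, 81/2, -486/5, …
g: a_k = 2, 0, -9, 0, 27/4, 0, …
L₀ := lclm(L_f,L_g); ord L₀ ≤ 2+2.
Derive L from L₀ (diff closure).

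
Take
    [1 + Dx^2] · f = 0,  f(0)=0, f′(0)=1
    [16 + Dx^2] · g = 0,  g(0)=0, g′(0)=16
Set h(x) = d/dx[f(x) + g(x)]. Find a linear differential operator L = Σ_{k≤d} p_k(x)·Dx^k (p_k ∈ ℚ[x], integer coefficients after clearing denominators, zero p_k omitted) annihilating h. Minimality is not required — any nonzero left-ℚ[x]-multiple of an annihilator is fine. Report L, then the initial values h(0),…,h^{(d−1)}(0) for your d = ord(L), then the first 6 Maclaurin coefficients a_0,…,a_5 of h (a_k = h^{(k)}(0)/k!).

f: a_k = 0, 1, 0, -1/6, 0, 1/120, …
g: a_k = 0, 16, 0, -128/3, 0, 512/15, …
f+g: L₀ = lclm(L_f,L_g), ord ≤ 2+2.
Differentiate: ansatz ord ≤ ord L₀ ⇒ L.
L = 16 + 17·Dx^2 + Dx^4  (order 4).
h: a_k = 17, 0, -257/2, 0, 4097/24, 0, …
ICs: h(0) = 17, h′(0) = 0, h′′(0) = -257, h′′′(0) = 0.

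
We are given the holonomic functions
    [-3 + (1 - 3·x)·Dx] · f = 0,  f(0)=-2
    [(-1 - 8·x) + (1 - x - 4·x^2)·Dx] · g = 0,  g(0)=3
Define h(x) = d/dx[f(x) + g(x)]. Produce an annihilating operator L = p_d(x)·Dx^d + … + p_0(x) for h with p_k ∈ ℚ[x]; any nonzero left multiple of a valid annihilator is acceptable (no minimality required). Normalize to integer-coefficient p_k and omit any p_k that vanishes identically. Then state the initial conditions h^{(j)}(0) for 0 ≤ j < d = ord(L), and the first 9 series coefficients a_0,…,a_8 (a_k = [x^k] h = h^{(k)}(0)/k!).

f: a_k = -2, -6, -18, -54, -162, -486, -1458, -4374, -13122, …
g: a_k = 3, 3, 15, 27, 87, 195, 543, 1323, 3495, …
Weyl lclm of L_f,L_g ⇒ L₀ (ord ≤ 2).
Derive L from L₀ (diff closure).
L = (54 - 288·x + 1728·x^2 - 2304·x^3 + 1728·x^4) + (-42·x - 144·x^2 + 1248·x^3 - 2088·x^4 + 1728·x^5)·Dx + (-1 + 16·x - 71·x^2 + 96·x^3 + 72·x^4 - 312·x^5 + 288·x^6)·Dx^2  (order 2).
h: a_k = -3, -6, -81, -300, -1455, -5490, -21357, -77016, -275211, …
ICs: h(0) = -3, h′(0) = -6.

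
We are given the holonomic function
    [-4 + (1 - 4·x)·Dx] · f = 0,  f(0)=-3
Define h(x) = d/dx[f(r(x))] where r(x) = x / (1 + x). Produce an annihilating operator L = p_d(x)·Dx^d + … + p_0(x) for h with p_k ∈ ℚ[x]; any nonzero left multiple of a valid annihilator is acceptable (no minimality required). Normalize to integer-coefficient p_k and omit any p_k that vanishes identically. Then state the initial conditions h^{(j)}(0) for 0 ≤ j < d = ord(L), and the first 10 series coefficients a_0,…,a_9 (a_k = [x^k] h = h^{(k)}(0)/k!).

f: a_k = -3, -12, -48, -192, -768, -3072, -12288, -49152, -196608, -786432, …
Substitute x→r, Dx→(1/r')Dx; clear ⇒ L₀.
h=h₀': d/dx-closure on L₀ ⇒ L.
L = 6 + (-1 + 3·x)·Dx  (order 1).
h: a_k = -12, -72, -324, -1296, -4860, -17496, -61236, -209952, -708588, -2361960, …
ICs: h(0) = -12.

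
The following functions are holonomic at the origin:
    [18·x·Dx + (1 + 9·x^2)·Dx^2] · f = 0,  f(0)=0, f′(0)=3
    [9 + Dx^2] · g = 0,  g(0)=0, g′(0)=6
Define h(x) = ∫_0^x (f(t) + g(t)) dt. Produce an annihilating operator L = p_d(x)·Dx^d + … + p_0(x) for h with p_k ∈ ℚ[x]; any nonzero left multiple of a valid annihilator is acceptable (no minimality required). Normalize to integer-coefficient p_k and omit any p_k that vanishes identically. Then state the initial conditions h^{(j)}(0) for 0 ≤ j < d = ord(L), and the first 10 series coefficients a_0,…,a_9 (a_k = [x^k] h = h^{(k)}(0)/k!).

f: a_k = 0, 3, 0, -9, 0, 243/5, 0, -2187/7, 0, 2187, …
g: a_k = 0, 6, 0, -9, 0, 81/20, 0, -243/280, 0, 243/2240, …
Sum ⇒ L₀ = lclm(L_f,L_g) in ℚ(x)⟨Dx⟩.
Integrate: L := L₀·Dx.
L = (-1782·x + 20412·x^3 + 13122·x^5)·Dx^2 + (-9 + 567·x^2 + 6561·x^4 + 6561·x^6)·Dx^3 + (-198·x + 2268·x^3 + 1458·x^5)·Dx^4 + (-1 + 63·x^2 + 729·x^4 + 729·x^6)·Dx^5  (order 5).
h: a_k = 0, 0, 9/2, 0, -9/2, 0, 351/40, 0, -87723/2240, 0, …
ICs: h(0) = 0, h′(0) = 0, h′′(0) = 9, h′′′(0) = 0, h′′′′(0) = -108.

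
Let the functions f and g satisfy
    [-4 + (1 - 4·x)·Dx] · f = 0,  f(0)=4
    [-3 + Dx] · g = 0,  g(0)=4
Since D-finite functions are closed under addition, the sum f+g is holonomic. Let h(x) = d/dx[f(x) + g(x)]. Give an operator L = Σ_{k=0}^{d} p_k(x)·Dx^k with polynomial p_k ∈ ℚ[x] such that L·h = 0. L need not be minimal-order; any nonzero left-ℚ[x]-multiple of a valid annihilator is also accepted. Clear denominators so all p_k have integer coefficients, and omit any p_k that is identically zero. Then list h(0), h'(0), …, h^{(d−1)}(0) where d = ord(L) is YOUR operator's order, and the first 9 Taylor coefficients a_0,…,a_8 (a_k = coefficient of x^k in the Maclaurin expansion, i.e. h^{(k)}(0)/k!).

f: a_k = 4, 16, 64, 256, 1024, 4096, 16384, 65536, 262144, …
g: a_k = 4, 12, 18, 18, 27/2, 81/10, 81/20, 243/140, 729/1120, …
Sum ⇒ L₀ = lclm(L_f,L_g) in ℚ(x)⟨Dx⟩.
h₀' ⇒ L via d/dx closure of L₀.
L = (216 + 288·x) + (-87 - 72·x + 144·x^2)·Dx + (5 - 8·x - 48·x^2)·Dx^2  (order 2).
h: a_k = 28, 164, 822, 4150, 41041/2, 983283/10, 9175283/20, 293602009/140, 10569648267/1120, …
ICs: h(0) = 28, h′(0) = 164.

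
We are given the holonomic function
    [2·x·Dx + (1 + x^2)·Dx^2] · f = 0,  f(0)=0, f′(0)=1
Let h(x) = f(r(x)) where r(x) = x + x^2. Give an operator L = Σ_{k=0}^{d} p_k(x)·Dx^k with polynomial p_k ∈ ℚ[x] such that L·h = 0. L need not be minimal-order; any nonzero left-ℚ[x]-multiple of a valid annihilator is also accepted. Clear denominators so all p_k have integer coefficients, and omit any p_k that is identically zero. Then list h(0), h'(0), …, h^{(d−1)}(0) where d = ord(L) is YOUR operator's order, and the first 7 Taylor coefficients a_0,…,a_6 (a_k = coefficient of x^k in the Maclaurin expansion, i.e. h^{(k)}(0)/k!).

L = (-2 + 2·x + 8·x^2 + 12·x^3 + 6·x^4)·Dx + (1 + 2·x + x^2 + 4·x^3 + 5·x^4 + 2·x^5)·Dx^2  (order 2).
h: a_k = 0, 1, 1, -1/3, -1, -4/5, 2/3, …
ICs: h(0) = 0, h′(0) = 1.

f: a_k = 0, 1, 0, -1/3, 0, 1/5, 0, …
Substitute x→r, Dx→(1/r')Dx; clear ⇒ L₀.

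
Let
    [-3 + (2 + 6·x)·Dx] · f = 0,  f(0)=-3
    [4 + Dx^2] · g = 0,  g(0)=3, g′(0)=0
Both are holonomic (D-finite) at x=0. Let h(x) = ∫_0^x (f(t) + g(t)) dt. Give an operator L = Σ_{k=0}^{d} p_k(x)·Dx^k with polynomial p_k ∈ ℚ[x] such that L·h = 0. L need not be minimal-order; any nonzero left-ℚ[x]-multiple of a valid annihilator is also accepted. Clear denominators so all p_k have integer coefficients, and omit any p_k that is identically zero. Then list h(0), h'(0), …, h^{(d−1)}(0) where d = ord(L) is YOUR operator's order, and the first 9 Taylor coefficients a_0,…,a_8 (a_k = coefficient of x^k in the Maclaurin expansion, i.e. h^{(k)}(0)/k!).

f: a_k = -3, -9/2, 27/8, -81/16, 1215/128, -5103/256, 45927/1024, -216513/2048, 8444007/32768, …
g: a_k = 3, 0, -6, 0, 2, 0, -4/15, 0, 2/105, …
f+g: L₀ = lclm(L_f,L_g), ord ≤ 1+2.
h=∫₀ˣh₀: take L = L₀·Dx.
L = (-516 - 1152·x - 1728·x^2)·Dx + (56 + 936·x + 3456·x^2 + 3456·x^3)·Dx^2 + (-129 - 288·x - 432·x^2)·Dx^3 + (14 + 234·x + 864·x^2 + 864·x^3)·Dx^4  (order 4).
h: a_k = 0, 0, -9/4, -7/8, -81/64, 1471/640, -1701/512, 684809/107520, -216513/16384, …
ICs: h(0) = 0, h′(0) = 0, h′′(0) = -9/2, h′′′(0) = -21/4.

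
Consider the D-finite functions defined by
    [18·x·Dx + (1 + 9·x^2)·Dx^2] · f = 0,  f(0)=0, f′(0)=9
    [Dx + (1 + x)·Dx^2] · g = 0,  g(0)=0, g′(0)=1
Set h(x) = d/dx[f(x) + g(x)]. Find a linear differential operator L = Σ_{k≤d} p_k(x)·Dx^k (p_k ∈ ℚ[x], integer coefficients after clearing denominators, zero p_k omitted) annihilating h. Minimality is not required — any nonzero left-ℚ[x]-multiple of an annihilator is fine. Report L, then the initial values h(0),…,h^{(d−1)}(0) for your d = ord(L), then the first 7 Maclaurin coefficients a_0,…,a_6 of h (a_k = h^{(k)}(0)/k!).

f: a_k = 0, 9, 0, -27, 0, 729/5, 0, …
g: a_k = 0, 1, -1/2, 1/3, -1/4, 1/5, -1/6, …
Weyl lclm of L_f,L_g ⇒ L₀ (ord ≤ 4).
Derive L from L₀ (diff closure).
L = (-18 - 54·x + 486·x^2 + 162·x^3) + (-20 - 36·x + 432·x^2 + 972·x^3 + 324·x^4)·Dx + (-1 + 17·x + 18·x^2 + 162·x^3 + 243·x^4 + 81·x^5)·Dx^2  (order 2).
h: a_k = 10, -1, -80, -1, 730, -1, -6560, …
ICs: h(0) = 10, h′(0) = -1.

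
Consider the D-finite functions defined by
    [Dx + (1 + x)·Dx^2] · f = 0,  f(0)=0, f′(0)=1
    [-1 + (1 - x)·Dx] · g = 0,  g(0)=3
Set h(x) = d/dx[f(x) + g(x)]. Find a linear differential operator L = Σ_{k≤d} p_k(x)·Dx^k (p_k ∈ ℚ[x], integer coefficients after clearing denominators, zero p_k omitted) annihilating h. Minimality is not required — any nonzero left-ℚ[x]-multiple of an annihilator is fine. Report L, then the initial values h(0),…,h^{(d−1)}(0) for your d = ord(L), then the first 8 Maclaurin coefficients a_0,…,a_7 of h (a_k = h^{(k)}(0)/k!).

f: a_k = 0, 1, -1/2, 1/3, -1/4, 1/5, -1/6, 1/7, …
g: a_k = 3, 3, 3, 3, 3, 3, 3, 3, …
h₀=f+g: left-lcm gives L₀, ord ≤ 3.
Differentiate: ansatz ord ≤ ord L₀ ⇒ L.
L = (-10 - 2·x) + (-4 - 16·x - 4·x^2)·Dx + (3 + x - 3·x^2 - x^3)·Dx^2  (order 2).
h: a_k = 4, 5, 10, 11, 16, 17, 22, 23, …
ICs: h(0) = 4, h′(0) = 5.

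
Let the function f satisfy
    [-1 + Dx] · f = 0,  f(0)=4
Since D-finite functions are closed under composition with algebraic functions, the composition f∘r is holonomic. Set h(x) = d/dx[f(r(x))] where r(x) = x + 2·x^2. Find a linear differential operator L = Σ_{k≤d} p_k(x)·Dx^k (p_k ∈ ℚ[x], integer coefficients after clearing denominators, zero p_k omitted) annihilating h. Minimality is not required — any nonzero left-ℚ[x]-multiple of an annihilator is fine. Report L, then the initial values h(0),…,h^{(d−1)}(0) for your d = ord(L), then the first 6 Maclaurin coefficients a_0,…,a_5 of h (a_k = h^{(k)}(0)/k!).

L = (5 + 8·x + 16·x^2) + (-1 - 4·x)·Dx  (order 1).
h: a_k = 4, 20, 26, 146/3, 281/6, 1741/30, …
ICs: h(0) = 4.

f: a_k = 4, 4, 2, 2/3, 1/6, 1/30, …
L₀ from L_f via x↦r, Dx↦r'^{-1}Dx.
h=h₀': d/dx-closure on L₀ ⇒ L.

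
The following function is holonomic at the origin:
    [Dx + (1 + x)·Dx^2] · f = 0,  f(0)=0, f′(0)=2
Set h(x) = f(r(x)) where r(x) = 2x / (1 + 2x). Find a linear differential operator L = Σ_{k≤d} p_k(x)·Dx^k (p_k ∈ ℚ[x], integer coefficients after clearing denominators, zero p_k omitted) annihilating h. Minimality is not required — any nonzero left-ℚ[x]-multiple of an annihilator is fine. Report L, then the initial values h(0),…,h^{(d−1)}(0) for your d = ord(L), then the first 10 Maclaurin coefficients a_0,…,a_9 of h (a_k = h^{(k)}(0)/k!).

L = (6 + 16·x)·Dx + (1 + 6·x + 8·x^2)·Dx^2  (order 2).
h: a_k = 0, 4, -12, 112/3, -120, 1984/5, -1344, 32512/7, -16320, 523264/9, …
ICs: h(0) = 0, h′(0) = 4.

f: a_k = 0, 2, -1, 2/3, -1/2, 2/5, -1/3, 2/7, -1/4, 2/9, …
h₀=f(r): pull back L_f along r ⇒ L₀.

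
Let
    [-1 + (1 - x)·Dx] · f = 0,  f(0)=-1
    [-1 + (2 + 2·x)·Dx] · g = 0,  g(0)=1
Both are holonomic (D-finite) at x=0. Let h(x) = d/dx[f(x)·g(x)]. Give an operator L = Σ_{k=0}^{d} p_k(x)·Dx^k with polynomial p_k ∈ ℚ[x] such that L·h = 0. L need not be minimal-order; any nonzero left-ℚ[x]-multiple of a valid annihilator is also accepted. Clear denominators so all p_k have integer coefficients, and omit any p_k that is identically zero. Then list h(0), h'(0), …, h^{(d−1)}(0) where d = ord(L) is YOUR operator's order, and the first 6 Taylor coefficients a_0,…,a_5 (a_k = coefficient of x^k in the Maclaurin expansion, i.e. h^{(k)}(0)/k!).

f: a_k = -1, -1, -1, -1, -1, -1, …
g: a_k = 1, 1/2, -1/8, 1/16, -5/128, 7/256, …
Product ⇒ symmetric product L₀, ord ≤ 1.
Differentiate: ansatz ord ≤ ord L₀ ⇒ L.
L = (11 + 18·x + 3·x^2) + (-6 - 2·x + 6·x^2 + 2·x^3)·Dx  (order 1).
h: a_k = -3/2, -11/4, -69/16, -179/32, -1825/256, -4317/512, …
ICs: h(0) = -3/2.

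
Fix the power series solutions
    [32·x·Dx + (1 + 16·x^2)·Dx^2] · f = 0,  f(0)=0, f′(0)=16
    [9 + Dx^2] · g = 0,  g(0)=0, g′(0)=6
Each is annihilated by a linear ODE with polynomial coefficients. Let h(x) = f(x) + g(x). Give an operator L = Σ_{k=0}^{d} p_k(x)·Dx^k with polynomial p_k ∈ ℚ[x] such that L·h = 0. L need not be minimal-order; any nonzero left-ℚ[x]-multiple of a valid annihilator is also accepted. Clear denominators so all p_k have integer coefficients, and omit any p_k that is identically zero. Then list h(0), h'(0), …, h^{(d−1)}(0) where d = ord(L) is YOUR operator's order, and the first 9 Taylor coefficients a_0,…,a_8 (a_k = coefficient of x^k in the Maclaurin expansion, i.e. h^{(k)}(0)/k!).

L = (-52704·x + 967680·x^3 + 663552·x^5)·Dx + (-207 + 13104·x^2 + 283392·x^4 + 331776·x^6)·Dx^2 + (-5856·x + 107520·x^3 + 73728·x^5)·Dx^3 + (-23 + 1456·x^2 + 31488·x^4 + 36864·x^6)·Dx^4  (order 4).
h: a_k = 0, 22, 0, -283/3, 0, 3293/4, 0, -2621683/280, 0, …
ICs: h(0) = 0, h′(0) = 22, h′′(0) = 0, h′′′(0) = -566.

f: a_k = 0, 16, 0, -256/3, 0, 4096/5, 0, -65536/7, 0, …
g: a_k = 0, 6, 0, -9, 0, 81/20, 0, -243/280, 0, …
Sum ⇒ L₀ = lclm(L_f,L_g) in ℚ(x)⟨Dx⟩.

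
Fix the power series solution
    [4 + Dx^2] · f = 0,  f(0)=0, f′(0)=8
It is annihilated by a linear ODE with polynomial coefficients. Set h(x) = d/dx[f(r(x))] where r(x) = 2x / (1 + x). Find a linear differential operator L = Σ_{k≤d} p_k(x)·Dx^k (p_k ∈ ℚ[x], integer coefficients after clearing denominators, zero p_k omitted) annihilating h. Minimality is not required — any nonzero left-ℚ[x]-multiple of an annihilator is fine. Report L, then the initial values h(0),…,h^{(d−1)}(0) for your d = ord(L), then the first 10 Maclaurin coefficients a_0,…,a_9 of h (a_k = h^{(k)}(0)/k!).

f: a_k = 0, 8, 0, -16/3, 0, 16/15, 0, -32/315, 0, 16/2835, …
L₀ from L_f via x↦r, Dx↦r'^{-1}Dx.
Differentiate: ansatz ord ≤ ord L₀ ⇒ L.
L = (22 + 12·x + 6·x^2) + (6 + 18·x + 18·x^2 + 6·x^3)·Dx + (1 + 4·x + 6·x^2 + 4·x^3 + x^4)·Dx^2  (order 2).
h: a_k = 16, -32, -80, 448, -3088/3, 1440, -39376/45, -80512/45, 481648/63, -1080160/63, …
ICs: h(0) = 16, h′(0) = -32.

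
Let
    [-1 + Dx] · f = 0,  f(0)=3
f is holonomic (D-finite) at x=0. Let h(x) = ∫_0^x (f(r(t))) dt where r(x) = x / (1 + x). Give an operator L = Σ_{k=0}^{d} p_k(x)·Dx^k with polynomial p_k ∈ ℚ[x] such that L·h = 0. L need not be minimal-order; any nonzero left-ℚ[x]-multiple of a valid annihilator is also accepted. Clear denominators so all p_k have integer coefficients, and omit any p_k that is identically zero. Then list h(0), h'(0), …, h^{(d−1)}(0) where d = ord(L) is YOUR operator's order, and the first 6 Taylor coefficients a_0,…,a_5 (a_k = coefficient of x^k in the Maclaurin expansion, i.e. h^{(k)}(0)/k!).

f: a_k = 3, 3, 3/2, 1/2, 1/8, 1/40, …
Substitute x→r, Dx→(1/r')Dx; clear ⇒ L₀.
h=∫h₀ ⇒ L = L₀·Dx.
L = -Dx + (1 + 2·x + x^2)·Dx^2  (order 2).
h: a_k = 0, 3, 3/2, -1/2, 1/8, 1/40, …
ICs: h(0) = 0, h′(0) = 3.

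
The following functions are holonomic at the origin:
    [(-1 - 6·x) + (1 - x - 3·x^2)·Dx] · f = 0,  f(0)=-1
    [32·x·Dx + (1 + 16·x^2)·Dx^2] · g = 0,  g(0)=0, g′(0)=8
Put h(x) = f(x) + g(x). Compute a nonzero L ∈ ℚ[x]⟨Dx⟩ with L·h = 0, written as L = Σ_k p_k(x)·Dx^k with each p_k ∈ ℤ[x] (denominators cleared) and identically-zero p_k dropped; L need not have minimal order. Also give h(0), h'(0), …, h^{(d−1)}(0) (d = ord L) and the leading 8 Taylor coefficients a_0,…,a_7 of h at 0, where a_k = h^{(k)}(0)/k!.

f: a_k = -1, -1, -4, -7, -19, -40, -97, -217, …
g: a_k = 0, 8, 0, -128/3, 0, 2048/5, 0, -32768/7, …
Weyl lclm of L_f,L_g ⇒ L₀ (ord ≤ 3).
L = (-128 + 512·x + 10560·x^2 + 25344·x^3 + 95904·x^4 + 41472·x^6)·Dx + (37 + 208·x - 206·x^2 + 1476·x^3 + 24336·x^4 + 66528·x^5 + 6912·x^6 + 41472·x^7)·Dx^2 + (-4 - 21·x - 198·x^2 - 90·x^3 - 1775·x^4 + 4080·x^5 + 6336·x^6 + 2304·x^7 + 6912·x^8)·Dx^3  (order 3).
h: a_k = -1, 7, -4, -149/3, -19, 1848/5, -97, -34287/7, …
ICs: h(0) = -1, h′(0) = 7, h′′(0) = -8.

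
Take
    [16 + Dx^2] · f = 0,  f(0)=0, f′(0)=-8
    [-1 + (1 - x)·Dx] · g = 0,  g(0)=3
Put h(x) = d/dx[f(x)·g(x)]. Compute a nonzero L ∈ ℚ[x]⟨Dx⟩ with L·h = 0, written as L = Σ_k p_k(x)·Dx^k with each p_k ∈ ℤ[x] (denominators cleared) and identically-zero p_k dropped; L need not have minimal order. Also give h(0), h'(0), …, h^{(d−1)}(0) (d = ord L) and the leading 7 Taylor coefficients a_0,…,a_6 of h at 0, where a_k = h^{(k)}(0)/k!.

f: a_k = 0, -8, 0, 64/3, 0, -256/15, 0, …
g: a_k = 3, 3, 3, 3, 3, 3, 3, …
Sym-product of L_f,L_g gives L₀ (≤ ord 2).
Differentiate: ansatz ord ≤ ord L₀ ⇒ L.
L = (14 - 32·x + 16·x^2) + (-2 + 2·x)·Dx + (1 - 2·x + x^2)·Dx^2  (order 2).
h: a_k = -24, -48, 120, 160, -56, -336/5, 872/15, …
ICs: h(0) = -24, h′(0) = -48.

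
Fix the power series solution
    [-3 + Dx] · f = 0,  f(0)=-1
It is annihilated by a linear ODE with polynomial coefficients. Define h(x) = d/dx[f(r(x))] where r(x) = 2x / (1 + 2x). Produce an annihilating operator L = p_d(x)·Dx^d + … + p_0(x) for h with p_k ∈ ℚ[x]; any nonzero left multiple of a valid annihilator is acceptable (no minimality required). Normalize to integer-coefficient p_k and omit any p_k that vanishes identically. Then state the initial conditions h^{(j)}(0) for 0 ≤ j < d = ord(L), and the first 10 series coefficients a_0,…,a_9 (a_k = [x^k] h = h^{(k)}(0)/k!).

f: a_k = -1, -3, -9/2, -9/2, -27/8, -81/40, -81/80, -243/560, -729/4480, -243/4480, …
Change of var in L_f (x↦r) gives L₀.
Derive L from L₀ (diff closure).
L = (2 - 8·x) + (-1 - 4·x - 4·x^2)·Dx  (order 1).
h: a_k = -6, -12, 36, -24, -84, 1656/5, -3288/5, 25968/35, 7668/35, -129432/35, …
ICs: h(0) = -6.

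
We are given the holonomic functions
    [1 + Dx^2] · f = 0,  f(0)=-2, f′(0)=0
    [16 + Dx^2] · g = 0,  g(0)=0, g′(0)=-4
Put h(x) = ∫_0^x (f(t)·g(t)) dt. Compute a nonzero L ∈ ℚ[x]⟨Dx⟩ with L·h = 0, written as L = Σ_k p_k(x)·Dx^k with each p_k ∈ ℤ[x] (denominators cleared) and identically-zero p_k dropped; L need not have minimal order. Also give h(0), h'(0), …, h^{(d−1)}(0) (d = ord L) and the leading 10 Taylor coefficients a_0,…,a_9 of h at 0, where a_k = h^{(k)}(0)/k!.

L = 225·Dx + 34·Dx^3 + Dx^5  (order 5).
h: a_k = 0, 0, 4, 0, -19/3, 0, 421/90, 0, -10039/5040, 0, …
ICs: h(0) = 0, h′(0) = 0, h′′(0) = 8, h′′′(0) = 0, h′′′′(0) = -152.

f: a_k = -2, 0, 1, 0, -1/12, 0, 1/360, 0, -1/20160, 0, …
g: a_k = 0, -4, 0, 32/3, 0, -128/15, 0, 1024/315, 0, -2048/2835, …
Product ⇒ symmetric product L₀, ord ≤ 4.
Integrate: L := L₀·Dx.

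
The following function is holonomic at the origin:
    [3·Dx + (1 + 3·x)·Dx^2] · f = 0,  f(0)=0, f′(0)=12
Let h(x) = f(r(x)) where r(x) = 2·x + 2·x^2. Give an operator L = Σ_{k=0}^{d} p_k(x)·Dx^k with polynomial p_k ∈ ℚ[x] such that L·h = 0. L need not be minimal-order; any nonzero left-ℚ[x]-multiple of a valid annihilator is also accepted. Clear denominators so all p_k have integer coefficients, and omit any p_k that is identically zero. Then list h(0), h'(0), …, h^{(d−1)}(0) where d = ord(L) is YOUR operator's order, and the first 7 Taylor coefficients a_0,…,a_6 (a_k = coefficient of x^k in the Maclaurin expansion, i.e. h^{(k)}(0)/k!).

f: a_k = 0, 12, -18, 36, -81, 972/5, -486, …
h₀=f(r): pull back L_f along r ⇒ L₀.
L = (4 + 12·x + 12·x^2)·Dx + (1 + 8·x + 18·x^2 + 12·x^3)·Dx^2  (order 2).
h: a_k = 0, 24, -48, 144, -504, 9504/5, -7488, …
ICs: h(0) = 0, h′(0) = 24.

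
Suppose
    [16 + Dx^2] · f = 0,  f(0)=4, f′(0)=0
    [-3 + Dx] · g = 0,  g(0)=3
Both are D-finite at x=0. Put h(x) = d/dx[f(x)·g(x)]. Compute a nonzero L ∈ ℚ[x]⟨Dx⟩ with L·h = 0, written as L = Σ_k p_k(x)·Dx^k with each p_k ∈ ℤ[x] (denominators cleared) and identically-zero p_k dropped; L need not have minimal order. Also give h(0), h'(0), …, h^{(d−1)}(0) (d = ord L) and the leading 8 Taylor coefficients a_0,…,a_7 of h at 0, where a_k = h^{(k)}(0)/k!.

f: a_k = 4, 0, -32, 0, 128/3, 0, -1024/45, 0, …
g: a_k = 3, 9, 27/2, 27/2, 81/8, 243/40, 243/80, 729/560, …
L₀ := L_f ⊗_s L_g (sym. prod.), ord ≤ 2.
h₀' ⇒ L via d/dx closure of L₀.
L = 25 - 6·Dx + Dx^2  (order 2).
h: a_k = 36, -84, -702, -1054, -237/2, 11753/10, 25481/20, 164833/420, …
ICs: h(0) = 36, h′(0) = -84.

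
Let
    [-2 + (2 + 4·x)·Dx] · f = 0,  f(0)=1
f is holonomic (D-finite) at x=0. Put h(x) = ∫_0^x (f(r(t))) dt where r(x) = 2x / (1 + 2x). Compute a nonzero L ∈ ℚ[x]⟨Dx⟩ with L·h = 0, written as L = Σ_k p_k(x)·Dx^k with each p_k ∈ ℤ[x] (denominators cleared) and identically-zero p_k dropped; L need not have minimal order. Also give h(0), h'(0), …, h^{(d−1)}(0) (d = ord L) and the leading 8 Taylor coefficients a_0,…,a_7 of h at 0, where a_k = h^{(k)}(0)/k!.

f: a_k = 1, 1, -1/2, 1/2, -5/8, 7/8, -21/16, 33/16, …
f∘r: x↦r, Dx↦Dx/r' in L_f ⇒ L₀.
h=∫h₀ ⇒ L = L₀·Dx.
L = -2·Dx + (1 + 8·x + 12·x^2)·Dx^2  (order 2).
h: a_k = 0, 1, 1, -2, 5, -74/5, 50, -1308/7, …
ICs: h(0) = 0, h′(0) = 1.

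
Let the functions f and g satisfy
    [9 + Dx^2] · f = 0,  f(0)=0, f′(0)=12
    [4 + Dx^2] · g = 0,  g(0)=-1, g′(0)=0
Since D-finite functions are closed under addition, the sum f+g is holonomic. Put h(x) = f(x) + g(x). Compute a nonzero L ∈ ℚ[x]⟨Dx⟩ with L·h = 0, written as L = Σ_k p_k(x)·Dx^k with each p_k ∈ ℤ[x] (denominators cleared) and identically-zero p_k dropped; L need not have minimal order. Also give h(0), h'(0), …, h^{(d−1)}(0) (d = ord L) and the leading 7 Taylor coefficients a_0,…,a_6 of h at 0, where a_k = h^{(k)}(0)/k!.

f: a_k = 0, 12, 0, -18, 0, 81/10, 0, …
g: a_k = -1, 0, 2, 0, -2/3, 0, 4/45, …
Sum ⇒ L₀ = lclm(L_f,L_g) in ℚ(x)⟨Dx⟩.
L = 36 + 13·Dx^2 + Dx^4  (order 4).
h: a_k = -1, 12, 2, -18, -2/3, 81/10, 4/45, …
ICs: h(0) = -1, h′(0) = 12, h′′(0) = 4, h′′′(0) = -108.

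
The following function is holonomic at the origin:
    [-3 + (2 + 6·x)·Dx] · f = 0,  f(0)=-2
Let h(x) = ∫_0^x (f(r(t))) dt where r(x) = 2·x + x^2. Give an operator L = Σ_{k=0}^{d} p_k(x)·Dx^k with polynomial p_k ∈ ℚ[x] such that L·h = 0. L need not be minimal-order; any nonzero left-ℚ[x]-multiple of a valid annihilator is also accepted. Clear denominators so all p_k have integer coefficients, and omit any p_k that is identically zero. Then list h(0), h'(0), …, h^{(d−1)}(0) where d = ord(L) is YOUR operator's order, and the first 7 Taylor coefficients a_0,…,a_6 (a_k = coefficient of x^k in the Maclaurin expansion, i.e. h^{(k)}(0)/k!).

f: a_k = -2, -3, 9/4, -27/8, 405/64, -1701/128, 15309/512, …
Substitute x→r, Dx→(1/r')Dx; clear ⇒ L₀.
h=∫₀ˣh₀: take L = L₀·Dx.
L = (-3 - 3·x)·Dx + (1 + 6·x + 3·x^2)·Dx^2  (order 2).
h: a_k = 0, -2, -3, 2, -9/2, 63/5, -81/2, …
ICs: h(0) = 0, h′(0) = -2.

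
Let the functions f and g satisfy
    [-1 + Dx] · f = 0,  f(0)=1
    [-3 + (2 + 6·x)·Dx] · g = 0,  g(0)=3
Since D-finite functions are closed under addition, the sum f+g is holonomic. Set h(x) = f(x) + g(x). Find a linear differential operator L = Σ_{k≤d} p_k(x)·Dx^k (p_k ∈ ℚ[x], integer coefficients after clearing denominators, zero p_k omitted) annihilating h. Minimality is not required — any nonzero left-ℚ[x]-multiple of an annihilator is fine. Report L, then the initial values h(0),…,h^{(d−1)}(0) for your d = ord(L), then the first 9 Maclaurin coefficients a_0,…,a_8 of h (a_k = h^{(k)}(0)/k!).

f: a_k = 1, 1, 1/2, 1/6, 1/24, 1/120, 1/720, 1/5040, 1/40320, …
g: a_k = 3, 9/2, -27/8, 81/16, -1215/128, 5103/256, -45927/1024, 216513/2048, -8444007/32768, …
L₀ := lclm(L_f,L_g); ord L₀ ≤ 1+1.
L = (15 + 18·x) + (-13 - 24·x - 36·x^2)·Dx + (-2 + 6·x + 36·x^2)·Dx^2  (order 2).
h: a_k = 4, 11/2, -23/8, 251/48, -3629/384, 76577/3840, -2066651/46080, 68201723/645120, -2659861949/10321920, …
ICs: h(0) = 4, h′(0) = 11/2.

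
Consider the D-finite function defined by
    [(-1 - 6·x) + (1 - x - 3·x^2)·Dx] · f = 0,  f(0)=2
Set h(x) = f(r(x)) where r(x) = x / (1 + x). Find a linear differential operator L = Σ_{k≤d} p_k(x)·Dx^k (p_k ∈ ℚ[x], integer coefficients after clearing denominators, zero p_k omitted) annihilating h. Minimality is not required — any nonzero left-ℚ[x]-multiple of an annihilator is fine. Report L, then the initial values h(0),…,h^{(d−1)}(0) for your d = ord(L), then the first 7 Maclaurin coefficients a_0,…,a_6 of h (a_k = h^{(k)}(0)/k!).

L = (1 + 7·x) + (-1 - 2·x + 2·x^2 + 3·x^3)·Dx  (order 1).
h: a_k = 2, 2, 6, 0, 18, -18, 72, …
ICs: h(0) = 2.

f: a_k = 2, 2, 8, 14, 38, 80, 194, …
Change of var in L_f (x↦r) gives L₀.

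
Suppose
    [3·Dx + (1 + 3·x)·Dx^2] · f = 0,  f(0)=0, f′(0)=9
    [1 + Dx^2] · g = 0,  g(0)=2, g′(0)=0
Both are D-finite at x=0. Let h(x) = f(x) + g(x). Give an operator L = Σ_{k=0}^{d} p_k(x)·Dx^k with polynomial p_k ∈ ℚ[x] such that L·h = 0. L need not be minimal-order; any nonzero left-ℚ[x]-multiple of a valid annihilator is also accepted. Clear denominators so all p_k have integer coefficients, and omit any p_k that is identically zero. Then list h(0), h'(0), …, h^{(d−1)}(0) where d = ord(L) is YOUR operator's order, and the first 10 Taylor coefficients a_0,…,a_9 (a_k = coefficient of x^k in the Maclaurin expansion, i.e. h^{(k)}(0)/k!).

L = (165 + 18·x + 27·x^2)·Dx + (19 + 63·x + 27·x^2 + 27·x^3)·Dx^2 + (165 + 18·x + 27·x^2)·Dx^3 + (19 + 63·x + 27·x^2 + 27·x^3)·Dx^4  (order 4).
h: a_k = 2, 9, -29/2, 27, -182/3, 729/5, -131221/360, 6561/7, -49601159/20160, 6561, …
ICs: h(0) = 2, h′(0) = 9, h′′(0) = -29, h′′′(0) = 162.

f: a_k = 0, 9, -27/2, 27, -243/4, 729/5, -729/2, 6561/7, -19683/8, 6561, …
g: a_k = 2, 0, -1, 0, 1/12, 0, -1/360, 0, 1/20160, 0, …
L₀ := lclm(L_f,L_g); ord L₀ ≤ 2+2.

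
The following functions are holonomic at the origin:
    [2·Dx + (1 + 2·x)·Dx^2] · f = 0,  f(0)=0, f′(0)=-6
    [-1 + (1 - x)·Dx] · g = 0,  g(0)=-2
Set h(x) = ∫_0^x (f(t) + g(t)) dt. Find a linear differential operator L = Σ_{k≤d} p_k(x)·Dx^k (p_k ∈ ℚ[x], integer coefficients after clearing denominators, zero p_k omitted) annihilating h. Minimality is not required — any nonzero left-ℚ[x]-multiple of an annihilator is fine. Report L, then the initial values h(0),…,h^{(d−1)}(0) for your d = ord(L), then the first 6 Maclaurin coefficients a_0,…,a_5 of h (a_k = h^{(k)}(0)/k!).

f: a_k = 0, -6, 6, -8, 12, -96/5, …
g: a_k = -2, -2, -2, -2, -2, -2, …
Sum ⇒ L₀ = lclm(L_f,L_g) in ℚ(x)⟨Dx⟩.
∫: right-multiply L₀ by Dx.
L = (-14 - 4·x)·Dx^2 + (1 - 20·x - 8·x^2)·Dx^3 + (2 + 3·x - 3·x^2 - 2·x^3)·Dx^4  (order 4).
h: a_k = 0, -2, -4, 4/3, -5/2, 2, …
ICs: h(0) = 0, h′(0) = -2, h′′(0) = -8, h′′′(0) = 8.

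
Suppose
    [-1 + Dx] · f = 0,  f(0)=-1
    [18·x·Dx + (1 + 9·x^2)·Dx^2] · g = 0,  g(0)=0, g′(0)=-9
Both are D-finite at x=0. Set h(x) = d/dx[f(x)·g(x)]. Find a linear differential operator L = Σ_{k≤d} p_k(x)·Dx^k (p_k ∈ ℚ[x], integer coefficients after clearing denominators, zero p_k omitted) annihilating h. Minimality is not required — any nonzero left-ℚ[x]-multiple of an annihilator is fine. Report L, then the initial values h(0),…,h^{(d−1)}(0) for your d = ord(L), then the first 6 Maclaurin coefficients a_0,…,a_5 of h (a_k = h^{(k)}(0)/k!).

f: a_k = -1, -1, -1/2, -1/6, -1/24, -1/120, …
g: a_k = 0, -9, 0, 27, 0, -729/5, …
Sym-product of L_f,L_g gives L₀ (≤ ord 2).
Differentiate: ansatz ord ≤ ord L₀ ⇒ L.
L = (-17 - 36·x + 504·x^2 - 324·x^3 + 81·x^4) + (16 + 54·x - 522·x^2 + 486·x^3 - 162·x^4)·Dx + (1 - 18·x + 18·x^2 - 162·x^3 + 81·x^4)·Dx^2  (order 2).
h: a_k = 9, 18, -135/2, -102, 5307/8, 3393/4, …
ICs: h(0) = 9, h′(0) = 18.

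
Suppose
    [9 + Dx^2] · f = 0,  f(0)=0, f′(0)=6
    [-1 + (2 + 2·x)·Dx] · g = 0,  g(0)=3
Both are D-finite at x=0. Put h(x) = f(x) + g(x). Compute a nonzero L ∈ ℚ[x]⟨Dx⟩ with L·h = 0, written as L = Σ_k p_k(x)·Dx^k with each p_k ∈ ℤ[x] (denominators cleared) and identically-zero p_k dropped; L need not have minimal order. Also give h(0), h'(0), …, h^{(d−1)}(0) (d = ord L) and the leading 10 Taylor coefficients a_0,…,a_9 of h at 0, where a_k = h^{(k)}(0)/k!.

L = (-351 - 648·x - 324·x^2) + (630 + 1926·x + 1944·x^2 + 648·x^3)·Dx + (-39 - 72·x - 36·x^2)·Dx^2 + (70 + 214·x + 216·x^2 + 72·x^3)·Dx^3  (order 3).
h: a_k = 3, 15/2, -3/8, -141/16, -15/128, 5289/1280, -63/1024, -58743/71680, -1287/32768, 323907/2293760, …
ICs: h(0) = 3, h′(0) = 15/2, h′′(0) = -3/4.

f: a_k = 0, 6, 0, -9, 0, 81/20, 0, -243/280, 0, 243/2240, …
g: a_k = 3, 3/2, -3/8, 3/16, -15/128, 21/256, -63/1024, 99/2048, -1287/32768, 2145/65536, …
h₀=f+g: left-lcm gives L₀, ord ≤ 3.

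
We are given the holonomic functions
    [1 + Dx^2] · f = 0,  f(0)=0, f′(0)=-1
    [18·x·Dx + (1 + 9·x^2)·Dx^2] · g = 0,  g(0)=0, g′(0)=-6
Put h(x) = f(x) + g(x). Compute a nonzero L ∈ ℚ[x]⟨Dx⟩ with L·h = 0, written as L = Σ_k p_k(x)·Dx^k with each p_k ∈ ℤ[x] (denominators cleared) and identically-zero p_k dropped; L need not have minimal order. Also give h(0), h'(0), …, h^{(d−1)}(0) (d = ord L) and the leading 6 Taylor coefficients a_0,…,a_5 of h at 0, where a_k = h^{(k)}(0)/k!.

L = (-1926·x + 17820·x^3 + 1458·x^5)·Dx + (-17 + 351·x^2 + 4617·x^4 + 729·x^6)·Dx^2 + (-1926·x + 17820·x^3 + 1458·x^5)·Dx^3 + (-17 + 351·x^2 + 4617·x^4 + 729·x^6)·Dx^4  (order 4).
h: a_k = 0, -7, 0, 109/6, 0, -2333/24, …
ICs: h(0) = 0, h′(0) = -7, h′′(0) = 0, h′′′(0) = 109.

f: a_k = 0, -1, 0, 1/6, 0, -1/120, …
g: a_k = 0, -6, 0, 18, 0, -486/5, …
Sum ⇒ L₀ = lclm(L_f,L_g) in ℚ(x)⟨Dx⟩.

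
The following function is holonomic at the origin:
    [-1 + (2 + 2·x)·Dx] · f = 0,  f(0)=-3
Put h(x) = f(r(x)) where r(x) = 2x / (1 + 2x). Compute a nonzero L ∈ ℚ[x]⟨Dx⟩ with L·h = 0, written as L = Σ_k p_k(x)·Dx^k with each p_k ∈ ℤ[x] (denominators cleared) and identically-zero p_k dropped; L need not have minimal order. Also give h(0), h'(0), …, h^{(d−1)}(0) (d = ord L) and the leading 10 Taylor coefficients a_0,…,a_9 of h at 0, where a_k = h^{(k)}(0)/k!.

L = -1 + (1 + 6·x + 8·x^2)·Dx  (order 1).
h: a_k = -3, -3, 15/2, -39/2, 423/8, -1197/8, 7059/16, -21615/16, 547383/128, -1782609/128, …
ICs: h(0) = -3.

f: a_k = -3, -3/2, 3/8, -3/16, 15/128, -21/256, 63/1024, -99/2048, 1287/32768, -2145/65536, …
Change of var in L_f (x↦r) gives L₀.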